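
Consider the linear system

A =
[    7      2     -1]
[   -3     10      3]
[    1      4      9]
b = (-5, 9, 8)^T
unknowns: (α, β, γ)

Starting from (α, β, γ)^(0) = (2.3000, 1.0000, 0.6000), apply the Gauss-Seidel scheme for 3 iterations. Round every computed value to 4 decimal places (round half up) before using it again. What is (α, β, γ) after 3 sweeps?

Iteration 1:
  α = (-5 - (2)·1.0000 - (-1)·0.6000) / (7) = -0.9143
  β = (9 - (-3)·-0.9143 - (3)·0.6000) / (10) = 0.4457
  γ = (8 - (1)·-0.9143 - (4)·0.4457) / (9) = 0.7924
Iteration 2:
  α = (-5 - (2)·0.4457 - (-1)·0.7924) / (7) = -0.7284
  β = (9 - (-3)·-0.7284 - (3)·0.7924) / (10) = 0.4438
  γ = (8 - (1)·-0.7284 - (4)·0.4438) / (9) = 0.7726
Iteration 3:
  α = (-5 - (2)·0.4438 - (-1)·0.7726) / (7) = -0.7307
  β = (9 - (-3)·-0.7307 - (3)·0.7726) / (10) = 0.4490
  γ = (8 - (1)·-0.7307 - (4)·0.4490) / (9) = 0.7705

(-0.7307, 0.4490, 0.7705)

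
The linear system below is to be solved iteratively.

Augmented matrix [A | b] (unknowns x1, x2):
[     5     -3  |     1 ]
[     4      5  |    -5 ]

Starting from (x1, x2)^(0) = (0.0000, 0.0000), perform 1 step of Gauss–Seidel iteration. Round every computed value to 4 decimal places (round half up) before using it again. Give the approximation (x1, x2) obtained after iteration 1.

Iteration 1:
  x1 = (1 - (-3)·0.0000) / (5) = 0.2000
  x2 = (-5 - (4)·0.2000) / (5) = -1.1600

(0.2000, -1.1600)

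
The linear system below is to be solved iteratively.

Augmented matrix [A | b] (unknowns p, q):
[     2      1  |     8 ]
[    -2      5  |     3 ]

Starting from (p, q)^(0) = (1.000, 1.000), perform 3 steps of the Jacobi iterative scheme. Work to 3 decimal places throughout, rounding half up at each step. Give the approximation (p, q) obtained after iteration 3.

(3.000, 2.000)

Iteration 1:
  p = (8 - (1)·1.000) / (2) = 3.500
  q = (3 - (-2)·1.000) / (5) = 1.000
Iteration 2:
  p = (8 - (1)·1.000) / (2) = 3.500
  q = (3 - (-2)·3.500) / (5) = 2.000
Iteration 3:
  p = (8 - (1)·2.000) / (2) = 3.000
  q = (3 - (-2)·3.500) / (5) = 2.000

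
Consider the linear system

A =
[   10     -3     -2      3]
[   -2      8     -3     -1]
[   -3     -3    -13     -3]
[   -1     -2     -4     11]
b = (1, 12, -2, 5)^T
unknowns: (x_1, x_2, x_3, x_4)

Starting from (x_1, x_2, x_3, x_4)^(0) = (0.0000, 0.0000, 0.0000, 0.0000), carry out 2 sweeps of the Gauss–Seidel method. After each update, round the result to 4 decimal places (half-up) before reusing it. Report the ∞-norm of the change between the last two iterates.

0.2151

Iteration 1:
  x_1 = (1 - (-3)·0.0000 - (-2)·0.0000 - (3)·0.0000) / (10) = 0.1000
  x_2 = (12 - (-2)·0.1000 - (-3)·0.0000 - (-1)·0.0000) / (8) = 1.5250
  x_3 = (-2 - (-3)·0.1000 - (-3)·1.5250 - (-3)·0.0000) / (-13) = -0.2212
  x_4 = (5 - (-1)·0.1000 - (-2)·1.5250 - (-4)·-0.2212) / (11) = 0.6605
Iteration 2:
  x_1 = (1 - (-3)·1.5250 - (-2)·-0.2212 - (3)·0.6605) / (10) = 0.3151
  x_2 = (12 - (-2)·0.3151 - (-3)·-0.2212 - (-1)·0.6605) / (8) = 1.5784
  x_3 = (-2 - (-3)·0.3151 - (-3)·1.5784 - (-3)·0.6605) / (-13) = -0.4355
  x_4 = (5 - (-1)·0.3151 - (-2)·1.5784 - (-4)·-0.4355) / (11) = 0.6118
Change: (0.2151, 0.0534, -0.2143, -0.0487) → max |·| = 0.2151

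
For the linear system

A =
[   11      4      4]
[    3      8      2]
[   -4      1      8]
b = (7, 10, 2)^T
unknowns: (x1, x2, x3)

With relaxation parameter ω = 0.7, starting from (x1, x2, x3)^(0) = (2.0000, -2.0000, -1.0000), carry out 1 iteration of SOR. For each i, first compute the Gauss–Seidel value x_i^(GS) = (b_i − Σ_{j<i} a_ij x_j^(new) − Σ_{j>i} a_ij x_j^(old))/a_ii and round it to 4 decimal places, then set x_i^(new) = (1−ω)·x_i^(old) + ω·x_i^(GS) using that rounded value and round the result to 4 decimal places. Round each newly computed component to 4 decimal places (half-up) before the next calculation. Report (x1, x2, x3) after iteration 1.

(1.8091, -0.0249, 0.5104)

Iteration 1:
  x1: GS value = (7 - (4)·-2.0000 - (4)·-1.0000) / (11) = 1.7273;  x1 ← (1−ω)·2.0000 + ω·1.7273 = 1.8091
  x2: GS value = (10 - (3)·1.8091 - (2)·-1.0000) / (8) = 0.8216;  x2 ← (1−ω)·-2.0000 + ω·0.8216 = -0.0249
  x3: GS value = (2 - (-4)·1.8091 - (1)·-0.0249) / (8) = 1.1577;  x3 ← (1−ω)·-1.0000 + ω·1.1577 = 0.5104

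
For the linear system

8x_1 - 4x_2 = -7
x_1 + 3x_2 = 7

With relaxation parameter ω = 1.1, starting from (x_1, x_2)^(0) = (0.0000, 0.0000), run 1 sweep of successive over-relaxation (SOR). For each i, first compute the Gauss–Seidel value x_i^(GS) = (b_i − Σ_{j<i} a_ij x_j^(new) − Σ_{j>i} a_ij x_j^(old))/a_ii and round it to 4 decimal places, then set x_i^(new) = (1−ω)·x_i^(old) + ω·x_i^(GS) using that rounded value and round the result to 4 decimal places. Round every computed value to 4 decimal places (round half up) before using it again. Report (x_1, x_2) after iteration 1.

(-0.9625, 2.9196)

Iteration 1:
  x_1: GS value = (-7 - (-4)·0.0000) / (8) = -0.8750;  x_1 ← (1−ω)·0.0000 + ω·-0.8750 = -0.9625
  x_2: GS value = (7 - (1)·-0.9625) / (3) = 2.6542;  x_2 ← (1−ω)·0.0000 + ω·2.6542 = 2.9196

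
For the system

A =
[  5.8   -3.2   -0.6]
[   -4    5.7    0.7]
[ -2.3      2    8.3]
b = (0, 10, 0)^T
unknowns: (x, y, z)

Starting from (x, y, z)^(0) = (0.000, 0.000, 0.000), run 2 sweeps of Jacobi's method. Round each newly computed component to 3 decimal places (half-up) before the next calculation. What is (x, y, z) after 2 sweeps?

Iteration 1:
  x = (0 - (-3.2)·0.000 - (-0.6)·0.000) / (5.8) = 0.000
  y = (10 - (-4)·0.000 - (0.7)·0.000) / (5.7) = 1.754
  z = (0 - (-2.3)·0.000 - (2)·0.000) / (8.3) = 0.000
Iteration 2:
  x = (0 - (-3.2)·1.754 - (-0.6)·0.000) / (5.8) = 0.968
  y = (10 - (-4)·0.000 - (0.7)·0.000) / (5.7) = 1.754
  z = (0 - (-2.3)·0.000 - (2)·1.754) / (8.3) = -0.423

(0.968, 1.754, -0.423)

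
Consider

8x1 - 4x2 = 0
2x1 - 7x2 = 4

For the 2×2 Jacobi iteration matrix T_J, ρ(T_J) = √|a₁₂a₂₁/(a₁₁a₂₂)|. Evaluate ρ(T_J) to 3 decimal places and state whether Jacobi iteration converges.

0.378

a₁₂a₂₁/(a₁₁a₂₂) = (-4)·(2) / ((8)·(-7)) = 0.142857
ρ = √|0.142857| = √0.142857 = 0.378
ρ < 1, so Jacobi converges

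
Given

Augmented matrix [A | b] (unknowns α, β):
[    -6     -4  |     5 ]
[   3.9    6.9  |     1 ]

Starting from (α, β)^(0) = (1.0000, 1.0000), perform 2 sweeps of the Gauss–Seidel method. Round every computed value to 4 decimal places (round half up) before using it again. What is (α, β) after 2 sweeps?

Iteration 1:
  α = (5 - (-4)·1.0000) / (-6) = -1.5000
  β = (1 - (3.9)·-1.5000) / (6.9) = 0.9928
Iteration 2:
  α = (5 - (-4)·0.9928) / (-6) = -1.4952
  β = (1 - (3.9)·-1.4952) / (6.9) = 0.9900

(-1.4952, 0.9900)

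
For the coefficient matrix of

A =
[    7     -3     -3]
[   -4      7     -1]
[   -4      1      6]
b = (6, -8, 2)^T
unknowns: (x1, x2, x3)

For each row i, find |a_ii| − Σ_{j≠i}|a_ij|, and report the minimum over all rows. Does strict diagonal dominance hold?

1

row 1: |7| − (3+3) = 1
row 2: |7| − (4+1) = 2
row 3: |6| − (4+1) = 1
minimum over rows = 1 → strictly diagonally dominant (convergence guaranteed)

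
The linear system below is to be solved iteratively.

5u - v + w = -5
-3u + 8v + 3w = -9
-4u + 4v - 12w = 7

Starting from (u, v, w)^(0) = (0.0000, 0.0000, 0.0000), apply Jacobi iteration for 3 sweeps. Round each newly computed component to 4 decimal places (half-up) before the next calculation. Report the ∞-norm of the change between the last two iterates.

0.0249

Iteration 1:
  u = (-5 - (-1)·0.0000 - (1)·0.0000) / (5) = -1.0000
  v = (-9 - (-3)·0.0000 - (3)·0.0000) / (8) = -1.1250
  w = (7 - (-4)·0.0000 - (4)·0.0000) / (-12) = -0.5833
Iteration 2:
  u = (-5 - (-1)·-1.1250 - (1)·-0.5833) / (5) = -1.1083
  v = (-9 - (-3)·-1.0000 - (3)·-0.5833) / (8) = -1.2813
  w = (7 - (-4)·-1.0000 - (4)·-1.1250) / (-12) = -0.6250
Iteration 3:
  u = (-5 - (-1)·-1.2813 - (1)·-0.6250) / (5) = -1.1313
  v = (-9 - (-3)·-1.1083 - (3)·-0.6250) / (8) = -1.3062
  w = (7 - (-4)·-1.1083 - (4)·-1.2813) / (-12) = -0.6410
Change: (-0.0230, -0.0249, -0.0160) → max |·| = 0.0249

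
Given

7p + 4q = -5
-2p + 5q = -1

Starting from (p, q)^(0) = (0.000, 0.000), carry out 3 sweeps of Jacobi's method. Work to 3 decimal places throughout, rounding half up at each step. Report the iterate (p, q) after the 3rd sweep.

(-0.437, -0.440)

Iteration 1:
  p = (-5 - (4)·0.000) / (7) = -0.714
  q = (-1 - (-2)·0.000) / (5) = -0.200
Iteration 2:
  p = (-5 - (4)·-0.200) / (7) = -0.600
  q = (-1 - (-2)·-0.714) / (5) = -0.486
Iteration 3:
  p = (-5 - (4)·-0.486) / (7) = -0.437
  q = (-1 - (-2)·-0.600) / (5) = -0.440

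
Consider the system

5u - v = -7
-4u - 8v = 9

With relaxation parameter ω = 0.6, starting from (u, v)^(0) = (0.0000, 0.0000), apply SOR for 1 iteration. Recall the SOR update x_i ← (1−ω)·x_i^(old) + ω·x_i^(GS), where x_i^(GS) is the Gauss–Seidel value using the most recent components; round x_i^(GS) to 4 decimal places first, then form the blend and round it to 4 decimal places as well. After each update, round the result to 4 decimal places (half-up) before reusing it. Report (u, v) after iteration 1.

(-0.8400, -0.4230)

Iteration 1:
  u: GS value = (-7 - (-1)·0.0000) / (5) = -1.4000;  u ← (1−ω)·0.0000 + ω·-1.4000 = -0.8400
  v: GS value = (9 - (-4)·-0.8400) / (-8) = -0.7050;  v ← (1−ω)·0.0000 + ω·-0.7050 = -0.4230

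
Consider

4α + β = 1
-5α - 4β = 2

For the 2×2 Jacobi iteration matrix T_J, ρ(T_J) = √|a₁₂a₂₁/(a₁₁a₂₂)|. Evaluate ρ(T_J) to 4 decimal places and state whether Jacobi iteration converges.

0.5590

a₁₂a₂₁/(a₁₁a₂₂) = (1)·(-5) / ((4)·(-4)) = 0.312500
ρ = √|0.312500| = √0.312500 = 0.5590
ρ < 1, so Jacobi converges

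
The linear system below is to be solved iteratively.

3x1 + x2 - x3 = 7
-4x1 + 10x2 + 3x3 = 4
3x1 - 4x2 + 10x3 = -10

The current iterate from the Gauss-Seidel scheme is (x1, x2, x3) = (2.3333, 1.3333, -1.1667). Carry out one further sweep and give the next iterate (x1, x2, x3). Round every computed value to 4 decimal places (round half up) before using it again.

(1.5000, 1.3500, -0.9100)

One sweep:
  x1 = (7 - (1)·1.3333 - (-1)·-1.1667) / (3) = 1.5000
  x2 = (4 - (-4)·1.5000 - (3)·-1.1667) / (10) = 1.3500
  x3 = (-10 - (3)·1.5000 - (-4)·1.3500) / (10) = -0.9100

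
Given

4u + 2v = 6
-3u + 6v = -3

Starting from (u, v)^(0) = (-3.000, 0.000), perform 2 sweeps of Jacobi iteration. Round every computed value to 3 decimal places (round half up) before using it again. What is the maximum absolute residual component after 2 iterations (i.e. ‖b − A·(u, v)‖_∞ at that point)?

Iteration 1:
  u = (6 - (2)·0.000) / (4) = 1.500
  v = (-3 - (-3)·-3.000) / (6) = -2.000
Iteration 2:
  u = (6 - (2)·-2.000) / (4) = 2.500
  v = (-3 - (-3)·1.500) / (6) = 0.250
Residual b − A·x = (-4.500, 3.000); ∞-norm = 4.500

4.500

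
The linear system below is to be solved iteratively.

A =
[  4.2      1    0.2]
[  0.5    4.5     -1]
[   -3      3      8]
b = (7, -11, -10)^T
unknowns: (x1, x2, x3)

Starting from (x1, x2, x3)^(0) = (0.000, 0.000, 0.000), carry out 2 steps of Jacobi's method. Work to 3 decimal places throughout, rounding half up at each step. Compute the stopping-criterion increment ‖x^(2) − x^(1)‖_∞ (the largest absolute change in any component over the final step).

1.542

Iteration 1:
  x1 = (7 - (1)·0.000 - (0.2)·0.000) / (4.2) = 1.667
  x2 = (-11 - (0.5)·0.000 - (-1)·0.000) / (4.5) = -2.444
  x3 = (-10 - (-3)·0.000 - (3)·0.000) / (8) = -1.250
Iteration 2:
  x1 = (7 - (1)·-2.444 - (0.2)·-1.250) / (4.2) = 2.308
  x2 = (-11 - (0.5)·1.667 - (-1)·-1.250) / (4.5) = -2.907
  x3 = (-10 - (-3)·1.667 - (3)·-2.444) / (8) = 0.292
Change: (0.641, -0.463, 1.542) → max |·| = 1.542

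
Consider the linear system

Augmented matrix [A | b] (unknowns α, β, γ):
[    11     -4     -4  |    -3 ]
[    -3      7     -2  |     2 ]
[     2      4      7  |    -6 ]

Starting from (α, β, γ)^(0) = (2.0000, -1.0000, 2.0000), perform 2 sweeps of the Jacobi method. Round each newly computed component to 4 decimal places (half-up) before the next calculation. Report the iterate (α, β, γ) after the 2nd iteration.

Iteration 1:
  α = (-3 - (-4)·-1.0000 - (-4)·2.0000) / (11) = 0.0909
  β = (2 - (-3)·2.0000 - (-2)·2.0000) / (7) = 1.7143
  γ = (-6 - (2)·2.0000 - (4)·-1.0000) / (7) = -0.8571
Iteration 2:
  α = (-3 - (-4)·1.7143 - (-4)·-0.8571) / (11) = 0.0390
  β = (2 - (-3)·0.0909 - (-2)·-0.8571) / (7) = 0.0798
  γ = (-6 - (2)·0.0909 - (4)·1.7143) / (7) = -1.8627

(0.0390, 0.0798, -1.8627)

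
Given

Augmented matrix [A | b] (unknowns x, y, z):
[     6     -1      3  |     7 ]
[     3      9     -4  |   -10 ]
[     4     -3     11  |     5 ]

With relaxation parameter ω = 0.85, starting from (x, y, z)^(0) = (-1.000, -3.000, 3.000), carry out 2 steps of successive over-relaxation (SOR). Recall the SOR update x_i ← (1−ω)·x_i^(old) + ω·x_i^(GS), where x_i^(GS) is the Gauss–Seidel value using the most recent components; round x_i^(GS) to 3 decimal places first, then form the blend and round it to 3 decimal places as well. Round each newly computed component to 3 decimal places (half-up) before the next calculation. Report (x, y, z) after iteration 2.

(0.394, -0.644, 0.280)

Iteration 1:
  x: GS value = (7 - (-1)·-3.000 - (3)·3.000) / (6) = -0.833;  x ← (1−ω)·-1.000 + ω·-0.833 = -0.858
  y: GS value = (-10 - (3)·-0.858 - (-4)·3.000) / (9) = 0.508;  y ← (1−ω)·-3.000 + ω·0.508 = -0.018
  z: GS value = (5 - (4)·-0.858 - (-3)·-0.018) / (11) = 0.762;  z ← (1−ω)·3.000 + ω·0.762 = 1.098
Iteration 2:
  x: GS value = (7 - (-1)·-0.018 - (3)·1.098) / (6) = 0.615;  x ← (1−ω)·-0.858 + ω·0.615 = 0.394
  y: GS value = (-10 - (3)·0.394 - (-4)·1.098) / (9) = -0.754;  y ← (1−ω)·-0.018 + ω·-0.754 = -0.644
  z: GS value = (5 - (4)·0.394 - (-3)·-0.644) / (11) = 0.136;  z ← (1−ω)·1.098 + ω·0.136 = 0.280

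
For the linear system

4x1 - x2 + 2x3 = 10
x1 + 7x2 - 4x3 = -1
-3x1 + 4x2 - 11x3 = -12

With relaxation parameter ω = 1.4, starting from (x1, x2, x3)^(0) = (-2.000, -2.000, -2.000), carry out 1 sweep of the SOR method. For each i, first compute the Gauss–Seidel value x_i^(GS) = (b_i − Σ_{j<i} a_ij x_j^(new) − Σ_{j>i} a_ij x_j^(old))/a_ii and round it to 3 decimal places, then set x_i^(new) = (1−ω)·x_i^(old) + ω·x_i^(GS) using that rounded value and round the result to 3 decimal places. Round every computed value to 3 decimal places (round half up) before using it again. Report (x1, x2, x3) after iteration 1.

(5.000, -2.000, -0.600)

Iteration 1:
  x1: GS value = (10 - (-1)·-2.000 - (2)·-2.000) / (4) = 3.000;  x1 ← (1−ω)·-2.000 + ω·3.000 = 5.000
  x2: GS value = (-1 - (1)·5.000 - (-4)·-2.000) / (7) = -2.000;  x2 ← (1−ω)·-2.000 + ω·-2.000 = -2.000
  x3: GS value = (-12 - (-3)·5.000 - (4)·-2.000) / (-11) = -1.000;  x3 ← (1−ω)·-2.000 + ω·-1.000 = -0.600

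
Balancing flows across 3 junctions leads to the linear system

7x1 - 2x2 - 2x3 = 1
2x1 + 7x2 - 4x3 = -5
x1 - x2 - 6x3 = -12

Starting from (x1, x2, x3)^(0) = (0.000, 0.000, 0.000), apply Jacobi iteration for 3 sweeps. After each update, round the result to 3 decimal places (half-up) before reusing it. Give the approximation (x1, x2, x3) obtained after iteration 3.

(0.866, 0.365, 2.020)

Iteration 1:
  x1 = (1 - (-2)·0.000 - (-2)·0.000) / (7) = 0.143
  x2 = (-5 - (2)·0.000 - (-4)·0.000) / (7) = -0.714
  x3 = (-12 - (1)·0.000 - (-1)·0.000) / (-6) = 2.000
Iteration 2:
  x1 = (1 - (-2)·-0.714 - (-2)·2.000) / (7) = 0.510
  x2 = (-5 - (2)·0.143 - (-4)·2.000) / (7) = 0.388
  x3 = (-12 - (1)·0.143 - (-1)·-0.714) / (-6) = 2.143
Iteration 3:
  x1 = (1 - (-2)·0.388 - (-2)·2.143) / (7) = 0.866
  x2 = (-5 - (2)·0.510 - (-4)·2.143) / (7) = 0.365
  x3 = (-12 - (1)·0.510 - (-1)·0.388) / (-6) = 2.020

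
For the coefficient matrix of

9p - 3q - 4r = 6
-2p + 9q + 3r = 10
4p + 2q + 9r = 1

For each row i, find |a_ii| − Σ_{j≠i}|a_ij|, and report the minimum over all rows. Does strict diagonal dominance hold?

2

row 1: |9| − (3+4) = 2
row 2: |9| − (2+3) = 4
row 3: |9| − (4+2) = 3
minimum over rows = 2 → strictly diagonally dominant (convergence guaranteed)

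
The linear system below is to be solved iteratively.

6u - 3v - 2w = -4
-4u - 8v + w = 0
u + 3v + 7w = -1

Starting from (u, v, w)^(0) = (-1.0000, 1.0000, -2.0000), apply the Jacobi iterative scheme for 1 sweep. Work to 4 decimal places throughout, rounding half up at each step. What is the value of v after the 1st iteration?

0.2500

Iteration 1:
  u = (-4 - (-3)·1.0000 - (-2)·-2.0000) / (6) = -0.8333
  v = (0 - (-4)·-1.0000 - (1)·-2.0000) / (-8) = 0.2500
  w = (-1 - (1)·-1.0000 - (3)·1.0000) / (7) = -0.4286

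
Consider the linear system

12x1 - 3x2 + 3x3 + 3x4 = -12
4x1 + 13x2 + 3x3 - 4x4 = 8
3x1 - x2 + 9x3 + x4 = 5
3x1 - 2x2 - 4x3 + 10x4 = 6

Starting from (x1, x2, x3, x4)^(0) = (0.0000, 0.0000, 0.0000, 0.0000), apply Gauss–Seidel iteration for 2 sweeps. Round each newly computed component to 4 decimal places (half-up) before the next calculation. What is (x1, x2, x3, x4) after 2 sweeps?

(-1.3874, 1.2692, 0.9945, 1.6679)

Iteration 1:
  x1 = (-12 - (-3)·0.0000 - (3)·0.0000 - (3)·0.0000) / (12) = -1.0000
  x2 = (8 - (4)·-1.0000 - (3)·0.0000 - (-4)·0.0000) / (13) = 0.9231
  x3 = (5 - (3)·-1.0000 - (-1)·0.9231 - (1)·0.0000) / (9) = 0.9915
  x4 = (6 - (3)·-1.0000 - (-2)·0.9231 - (-4)·0.9915) / (10) = 1.4812
Iteration 2:
  x1 = (-12 - (-3)·0.9231 - (3)·0.9915 - (3)·1.4812) / (12) = -1.3874
  x2 = (8 - (4)·-1.3874 - (3)·0.9915 - (-4)·1.4812) / (13) = 1.2692
  x3 = (5 - (3)·-1.3874 - (-1)·1.2692 - (1)·1.4812) / (9) = 0.9945
  x4 = (6 - (3)·-1.3874 - (-2)·1.2692 - (-4)·0.9945) / (10) = 1.6679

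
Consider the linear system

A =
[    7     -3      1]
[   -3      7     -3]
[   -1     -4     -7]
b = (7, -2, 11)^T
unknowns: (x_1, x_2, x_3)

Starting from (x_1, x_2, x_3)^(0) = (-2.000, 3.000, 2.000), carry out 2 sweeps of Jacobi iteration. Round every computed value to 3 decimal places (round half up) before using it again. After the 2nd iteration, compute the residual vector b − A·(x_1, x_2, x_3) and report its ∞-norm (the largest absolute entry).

Iteration 1:
  x_1 = (7 - (-3)·3.000 - (1)·2.000) / (7) = 2.000
  x_2 = (-2 - (-3)·-2.000 - (-3)·2.000) / (7) = -0.286
  x_3 = (11 - (-1)·-2.000 - (-4)·3.000) / (-7) = -3.000
Iteration 2:
  x_1 = (7 - (-3)·-0.286 - (1)·-3.000) / (7) = 1.306
  x_2 = (-2 - (-3)·2.000 - (-3)·-3.000) / (7) = -0.714
  x_3 = (11 - (-1)·2.000 - (-4)·-0.286) / (-7) = -1.694
Residual b − A·x = (-2.590, 1.834, -2.408); ∞-norm = 2.590

2.590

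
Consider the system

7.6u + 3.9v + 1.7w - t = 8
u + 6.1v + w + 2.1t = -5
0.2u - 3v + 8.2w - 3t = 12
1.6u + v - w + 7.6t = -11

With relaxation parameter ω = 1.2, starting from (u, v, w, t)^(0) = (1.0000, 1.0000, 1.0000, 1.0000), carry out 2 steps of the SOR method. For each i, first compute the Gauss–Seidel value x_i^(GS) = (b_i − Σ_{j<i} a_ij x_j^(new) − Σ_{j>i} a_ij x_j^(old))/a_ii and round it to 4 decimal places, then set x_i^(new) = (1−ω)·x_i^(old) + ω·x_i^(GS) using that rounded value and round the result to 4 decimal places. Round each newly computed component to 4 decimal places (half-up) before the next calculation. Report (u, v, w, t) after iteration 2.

(1.7835, -0.5547, 0.5489, -1.7044)

Iteration 1:
  u: GS value = (8 - (3.9)·1.0000 - (1.7)·1.0000 - (-1)·1.0000) / (7.6) = 0.4474;  u ← (1−ω)·1.0000 + ω·0.4474 = 0.3369
  v: GS value = (-5 - (1)·0.3369 - (1)·1.0000 - (2.1)·1.0000) / (6.1) = -1.3831;  v ← (1−ω)·1.0000 + ω·-1.3831 = -1.8597
  w: GS value = (12 - (0.2)·0.3369 - (-3)·-1.8597 - (-3)·1.0000) / (8.2) = 1.1407;  w ← (1−ω)·1.0000 + ω·1.1407 = 1.1688
  t: GS value = (-11 - (1.6)·0.3369 - (1)·-1.8597 - (-1)·1.1688) / (7.6) = -1.1198;  t ← (1−ω)·1.0000 + ω·-1.1198 = -1.5438
Iteration 2:
  u: GS value = (8 - (3.9)·-1.8597 - (1.7)·1.1688 - (-1)·-1.5438) / (7.6) = 1.5424;  u ← (1−ω)·0.3369 + ω·1.5424 = 1.7835
  v: GS value = (-5 - (1)·1.7835 - (1)·1.1688 - (2.1)·-1.5438) / (6.1) = -0.7722;  v ← (1−ω)·-1.8597 + ω·-0.7722 = -0.5547
  w: GS value = (12 - (0.2)·1.7835 - (-3)·-0.5547 - (-3)·-1.5438) / (8.2) = 0.6522;  w ← (1−ω)·1.1688 + ω·0.6522 = 0.5489
  t: GS value = (-11 - (1.6)·1.7835 - (1)·-0.5547 - (-1)·0.5489) / (7.6) = -1.6776;  t ← (1−ω)·-1.5438 + ω·-1.6776 = -1.7044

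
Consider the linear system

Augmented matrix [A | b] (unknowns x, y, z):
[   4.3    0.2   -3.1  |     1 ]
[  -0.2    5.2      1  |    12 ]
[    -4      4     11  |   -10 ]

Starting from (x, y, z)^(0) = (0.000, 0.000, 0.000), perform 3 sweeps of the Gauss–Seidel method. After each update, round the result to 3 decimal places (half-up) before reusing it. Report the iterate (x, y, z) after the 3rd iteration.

(-1.503, 2.681, -2.431)

Iteration 1:
  x = (1 - (0.2)·0.000 - (-3.1)·0.000) / (4.3) = 0.233
  y = (12 - (-0.2)·0.233 - (1)·0.000) / (5.2) = 2.317
  z = (-10 - (-4)·0.233 - (4)·2.317) / (11) = -1.667
Iteration 2:
  x = (1 - (0.2)·2.317 - (-3.1)·-1.667) / (4.3) = -1.077
  y = (12 - (-0.2)·-1.077 - (1)·-1.667) / (5.2) = 2.587
  z = (-10 - (-4)·-1.077 - (4)·2.587) / (11) = -2.241
Iteration 3:
  x = (1 - (0.2)·2.587 - (-3.1)·-2.241) / (4.3) = -1.503
  y = (12 - (-0.2)·-1.503 - (1)·-2.241) / (5.2) = 2.681
  z = (-10 - (-4)·-1.503 - (4)·2.681) / (11) = -2.431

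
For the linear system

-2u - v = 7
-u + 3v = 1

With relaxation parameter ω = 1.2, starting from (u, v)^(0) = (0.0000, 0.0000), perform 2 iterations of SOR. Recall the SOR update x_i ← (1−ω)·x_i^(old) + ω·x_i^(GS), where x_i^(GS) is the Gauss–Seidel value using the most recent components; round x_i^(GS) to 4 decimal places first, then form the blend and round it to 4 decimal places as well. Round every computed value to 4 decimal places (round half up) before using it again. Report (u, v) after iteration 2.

Iteration 1:
  u: GS value = (7 - (-1)·0.0000) / (-2) = -3.5000;  u ← (1−ω)·0.0000 + ω·-3.5000 = -4.2000
  v: GS value = (1 - (-1)·-4.2000) / (3) = -1.0667;  v ← (1−ω)·0.0000 + ω·-1.0667 = -1.2800
Iteration 2:
  u: GS value = (7 - (-1)·-1.2800) / (-2) = -2.8600;  u ← (1−ω)·-4.2000 + ω·-2.8600 = -2.5920
  v: GS value = (1 - (-1)·-2.5920) / (3) = -0.5307;  v ← (1−ω)·-1.2800 + ω·-0.5307 = -0.3808

(-2.5920, -0.3808)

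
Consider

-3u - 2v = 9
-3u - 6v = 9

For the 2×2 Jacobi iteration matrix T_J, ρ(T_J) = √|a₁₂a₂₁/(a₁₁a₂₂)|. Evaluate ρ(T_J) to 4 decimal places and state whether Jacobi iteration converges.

0.5774

a₁₂a₂₁/(a₁₁a₂₂) = (-2)·(-3) / ((-3)·(-6)) = 0.333333
ρ = √|0.333333| = √0.333333 = 0.5774
ρ < 1, so Jacobi converges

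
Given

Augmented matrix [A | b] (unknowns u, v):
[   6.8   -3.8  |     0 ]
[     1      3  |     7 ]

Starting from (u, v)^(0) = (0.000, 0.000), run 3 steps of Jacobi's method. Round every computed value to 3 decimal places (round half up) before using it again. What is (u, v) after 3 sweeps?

(1.304, 1.899)

Iteration 1:
  u = (0 - (-3.8)·0.000) / (6.8) = 0.000
  v = (7 - (1)·0.000) / (3) = 2.333
Iteration 2:
  u = (0 - (-3.8)·2.333) / (6.8) = 1.304
  v = (7 - (1)·0.000) / (3) = 2.333
Iteration 3:
  u = (0 - (-3.8)·2.333) / (6.8) = 1.304
  v = (7 - (1)·1.304) / (3) = 1.899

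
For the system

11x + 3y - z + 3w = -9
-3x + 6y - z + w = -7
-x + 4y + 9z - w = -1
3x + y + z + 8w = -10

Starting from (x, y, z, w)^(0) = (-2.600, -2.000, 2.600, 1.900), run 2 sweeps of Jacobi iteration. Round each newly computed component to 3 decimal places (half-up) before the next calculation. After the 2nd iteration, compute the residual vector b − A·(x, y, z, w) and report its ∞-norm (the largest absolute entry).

Iteration 1:
  x = (-9 - (3)·-2.000 - (-1)·2.600 - (3)·1.900) / (11) = -0.555
  y = (-7 - (-3)·-2.600 - (-1)·2.600 - (1)·1.900) / (6) = -2.350
  z = (-1 - (-1)·-2.600 - (4)·-2.000 - (-1)·1.900) / (9) = 0.700
  w = (-10 - (3)·-2.600 - (1)·-2.000 - (1)·2.600) / (8) = -0.350
Iteration 2:
  x = (-9 - (3)·-2.350 - (-1)·0.700 - (3)·-0.350) / (11) = -0.018
  y = (-7 - (-3)·-0.555 - (-1)·0.700 - (1)·-0.350) / (6) = -1.269
  z = (-1 - (-1)·-0.555 - (4)·-2.350 - (-1)·-0.350) / (9) = 0.833
  w = (-10 - (3)·-0.555 - (1)·-2.350 - (1)·0.700) / (8) = -0.836
Residual b − A·x = (-1.654, 2.229, -4.275, -2.822); ∞-norm = 4.275

4.275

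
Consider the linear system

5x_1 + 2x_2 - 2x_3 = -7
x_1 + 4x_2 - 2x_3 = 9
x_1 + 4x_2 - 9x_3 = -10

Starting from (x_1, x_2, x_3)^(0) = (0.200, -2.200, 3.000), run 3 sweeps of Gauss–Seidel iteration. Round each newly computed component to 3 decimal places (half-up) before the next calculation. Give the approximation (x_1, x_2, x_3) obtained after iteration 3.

(-1.936, 4.098, 2.717)

Iteration 1:
  x_1 = (-7 - (2)·-2.200 - (-2)·3.000) / (5) = 0.680
  x_2 = (9 - (1)·0.680 - (-2)·3.000) / (4) = 3.580
  x_3 = (-10 - (1)·0.680 - (4)·3.580) / (-9) = 2.778
Iteration 2:
  x_1 = (-7 - (2)·3.580 - (-2)·2.778) / (5) = -1.721
  x_2 = (9 - (1)·-1.721 - (-2)·2.778) / (4) = 4.069
  x_3 = (-10 - (1)·-1.721 - (4)·4.069) / (-9) = 2.728
Iteration 3:
  x_1 = (-7 - (2)·4.069 - (-2)·2.728) / (5) = -1.936
  x_2 = (9 - (1)·-1.936 - (-2)·2.728) / (4) = 4.098
  x_3 = (-10 - (1)·-1.936 - (4)·4.098) / (-9) = 2.717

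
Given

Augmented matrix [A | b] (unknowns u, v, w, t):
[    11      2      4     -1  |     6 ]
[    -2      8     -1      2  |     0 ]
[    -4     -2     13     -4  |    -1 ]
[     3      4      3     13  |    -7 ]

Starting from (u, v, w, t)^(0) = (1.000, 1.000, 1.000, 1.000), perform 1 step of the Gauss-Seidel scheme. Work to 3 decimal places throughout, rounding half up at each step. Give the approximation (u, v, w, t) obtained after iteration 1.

(0.091, -0.102, 0.243, -0.584)

Iteration 1:
  u = (6 - (2)·1.000 - (4)·1.000 - (-1)·1.000) / (11) = 0.091
  v = (0 - (-2)·0.091 - (-1)·1.000 - (2)·1.000) / (8) = -0.102
  w = (-1 - (-4)·0.091 - (-2)·-0.102 - (-4)·1.000) / (13) = 0.243
  t = (-7 - (3)·0.091 - (4)·-0.102 - (3)·0.243) / (13) = -0.584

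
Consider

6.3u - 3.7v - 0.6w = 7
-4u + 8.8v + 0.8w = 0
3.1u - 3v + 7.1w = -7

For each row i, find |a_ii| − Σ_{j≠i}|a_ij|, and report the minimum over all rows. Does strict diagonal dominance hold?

1

row 1: |6.3| − (3.7+0.6) = 2
row 2: |8.8| − (4+0.8) = 4
row 3: |7.1| − (3.1+3) = 1
minimum over rows = 1 → strictly diagonally dominant (convergence guaranteed)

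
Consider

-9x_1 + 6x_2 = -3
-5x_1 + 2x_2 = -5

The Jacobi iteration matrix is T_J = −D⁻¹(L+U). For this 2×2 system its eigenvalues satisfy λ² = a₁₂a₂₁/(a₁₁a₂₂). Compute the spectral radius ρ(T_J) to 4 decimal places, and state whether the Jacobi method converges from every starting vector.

a₁₂a₂₁/(a₁₁a₂₂) = (6)·(-5) / ((-9)·(2)) = 1.666667
ρ = √|1.666667| = √1.666667 = 1.2910
ρ > 1, so Jacobi diverges

1.2910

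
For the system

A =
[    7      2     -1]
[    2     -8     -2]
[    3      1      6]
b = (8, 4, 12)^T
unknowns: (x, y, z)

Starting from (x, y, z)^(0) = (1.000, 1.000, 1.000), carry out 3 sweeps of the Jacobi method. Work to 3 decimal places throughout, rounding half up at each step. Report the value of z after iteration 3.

1.359

Iteration 1:
  x = (8 - (2)·1.000 - (-1)·1.000) / (7) = 1.000
  y = (4 - (2)·1.000 - (-2)·1.000) / (-8) = -0.500
  z = (12 - (3)·1.000 - (1)·1.000) / (6) = 1.333
Iteration 2:
  x = (8 - (2)·-0.500 - (-1)·1.333) / (7) = 1.476
  y = (4 - (2)·1.000 - (-2)·1.333) / (-8) = -0.583
  z = (12 - (3)·1.000 - (1)·-0.500) / (6) = 1.583
Iteration 3:
  x = (8 - (2)·-0.583 - (-1)·1.583) / (7) = 1.536
  y = (4 - (2)·1.476 - (-2)·1.583) / (-8) = -0.527
  z = (12 - (3)·1.476 - (1)·-0.583) / (6) = 1.359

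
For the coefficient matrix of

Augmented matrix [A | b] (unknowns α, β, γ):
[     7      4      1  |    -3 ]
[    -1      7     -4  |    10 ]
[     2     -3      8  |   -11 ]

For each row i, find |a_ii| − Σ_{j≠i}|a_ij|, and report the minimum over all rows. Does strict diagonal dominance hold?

row 1: |7| − (4+1) = 2
row 2: |7| − (1+4) = 2
row 3: |8| − (2+3) = 3
minimum over rows = 2 → strictly diagonally dominant (convergence guaranteed)

2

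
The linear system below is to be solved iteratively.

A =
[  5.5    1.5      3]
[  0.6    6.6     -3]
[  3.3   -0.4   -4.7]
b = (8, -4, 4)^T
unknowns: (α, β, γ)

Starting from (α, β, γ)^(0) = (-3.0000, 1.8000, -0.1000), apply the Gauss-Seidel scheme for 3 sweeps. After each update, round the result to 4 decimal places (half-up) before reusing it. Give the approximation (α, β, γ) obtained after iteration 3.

(1.4483, -0.5522, 0.2128)

Iteration 1:
  α = (8 - (1.5)·1.8000 - (3)·-0.1000) / (5.5) = 1.0182
  β = (-4 - (0.6)·1.0182 - (-3)·-0.1000) / (6.6) = -0.7441
  γ = (4 - (3.3)·1.0182 - (-0.4)·-0.7441) / (-4.7) = -0.0728
Iteration 2:
  α = (8 - (1.5)·-0.7441 - (3)·-0.0728) / (5.5) = 1.6972
  β = (-4 - (0.6)·1.6972 - (-3)·-0.0728) / (6.6) = -0.7934
  γ = (4 - (3.3)·1.6972 - (-0.4)·-0.7934) / (-4.7) = 0.4081
Iteration 3:
  α = (8 - (1.5)·-0.7934 - (3)·0.4081) / (5.5) = 1.4483
  β = (-4 - (0.6)·1.4483 - (-3)·0.4081) / (6.6) = -0.5522
  γ = (4 - (3.3)·1.4483 - (-0.4)·-0.5522) / (-4.7) = 0.2128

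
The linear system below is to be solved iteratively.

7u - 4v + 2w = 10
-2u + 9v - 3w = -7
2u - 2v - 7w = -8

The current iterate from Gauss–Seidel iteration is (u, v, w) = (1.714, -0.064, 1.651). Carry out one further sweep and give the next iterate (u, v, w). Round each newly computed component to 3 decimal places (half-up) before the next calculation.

One sweep:
  u = (10 - (-4)·-0.064 - (2)·1.651) / (7) = 0.920
  v = (-7 - (-2)·0.920 - (-3)·1.651) / (9) = -0.023
  w = (-8 - (2)·0.920 - (-2)·-0.023) / (-7) = 1.412

(0.920, -0.023, 1.412)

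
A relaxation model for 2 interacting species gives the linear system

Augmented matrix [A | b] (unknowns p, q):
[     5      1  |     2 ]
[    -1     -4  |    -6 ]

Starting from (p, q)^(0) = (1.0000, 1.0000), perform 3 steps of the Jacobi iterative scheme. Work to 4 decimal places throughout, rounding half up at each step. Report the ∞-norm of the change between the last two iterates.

0.0400

Iteration 1:
  p = (2 - (1)·1.0000) / (5) = 0.2000
  q = (-6 - (-1)·1.0000) / (-4) = 1.2500
Iteration 2:
  p = (2 - (1)·1.2500) / (5) = 0.1500
  q = (-6 - (-1)·0.2000) / (-4) = 1.4500
Iteration 3:
  p = (2 - (1)·1.4500) / (5) = 0.1100
  q = (-6 - (-1)·0.1500) / (-4) = 1.4625
Change: (-0.0400, 0.0125) → max |·| = 0.0400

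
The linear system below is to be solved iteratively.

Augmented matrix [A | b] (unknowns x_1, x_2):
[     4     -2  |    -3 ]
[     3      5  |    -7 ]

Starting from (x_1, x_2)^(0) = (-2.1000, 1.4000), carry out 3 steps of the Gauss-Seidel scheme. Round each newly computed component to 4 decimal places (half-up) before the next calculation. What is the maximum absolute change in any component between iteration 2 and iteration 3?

Iteration 1:
  x_1 = (-3 - (-2)·1.4000) / (4) = -0.0500
  x_2 = (-7 - (3)·-0.0500) / (5) = -1.3700
Iteration 2:
  x_1 = (-3 - (-2)·-1.3700) / (4) = -1.4350
  x_2 = (-7 - (3)·-1.4350) / (5) = -0.5390
Iteration 3:
  x_1 = (-3 - (-2)·-0.5390) / (4) = -1.0195
  x_2 = (-7 - (3)·-1.0195) / (5) = -0.7883
Change: (0.4155, -0.2493) → max |·| = 0.4155

0.4155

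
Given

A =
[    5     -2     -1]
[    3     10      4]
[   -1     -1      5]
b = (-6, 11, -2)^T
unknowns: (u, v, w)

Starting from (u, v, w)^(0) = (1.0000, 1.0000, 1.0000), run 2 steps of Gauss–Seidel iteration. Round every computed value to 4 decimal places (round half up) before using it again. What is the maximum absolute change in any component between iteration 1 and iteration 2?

0.6326

Iteration 1:
  u = (-6 - (-2)·1.0000 - (-1)·1.0000) / (5) = -0.6000
  v = (11 - (3)·-0.6000 - (4)·1.0000) / (10) = 0.8800
  w = (-2 - (-1)·-0.6000 - (-1)·0.8800) / (5) = -0.3440
Iteration 2:
  u = (-6 - (-2)·0.8800 - (-1)·-0.3440) / (5) = -0.9168
  v = (11 - (3)·-0.9168 - (4)·-0.3440) / (10) = 1.5126
  w = (-2 - (-1)·-0.9168 - (-1)·1.5126) / (5) = -0.2808
Change: (-0.3168, 0.6326, 0.0632) → max |·| = 0.6326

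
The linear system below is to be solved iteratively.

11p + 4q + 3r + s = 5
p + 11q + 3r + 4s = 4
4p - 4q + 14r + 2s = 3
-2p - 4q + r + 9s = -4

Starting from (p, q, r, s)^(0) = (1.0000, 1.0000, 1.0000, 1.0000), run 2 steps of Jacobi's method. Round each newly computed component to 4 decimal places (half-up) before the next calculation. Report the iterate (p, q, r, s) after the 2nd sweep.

(0.5572, 0.3286, 0.1724, -0.6746)

Iteration 1:
  p = (5 - (4)·1.0000 - (3)·1.0000 - (1)·1.0000) / (11) = -0.2727
  q = (4 - (1)·1.0000 - (3)·1.0000 - (4)·1.0000) / (11) = -0.3636
  r = (3 - (4)·1.0000 - (-4)·1.0000 - (2)·1.0000) / (14) = 0.0714
  s = (-4 - (-2)·1.0000 - (-4)·1.0000 - (1)·1.0000) / (9) = 0.1111
Iteration 2:
  p = (5 - (4)·-0.3636 - (3)·0.0714 - (1)·0.1111) / (11) = 0.5572
  q = (4 - (1)·-0.2727 - (3)·0.0714 - (4)·0.1111) / (11) = 0.3286
  r = (3 - (4)·-0.2727 - (-4)·-0.3636 - (2)·0.1111) / (14) = 0.1724
  s = (-4 - (-2)·-0.2727 - (-4)·-0.3636 - (1)·0.0714) / (9) = -0.6746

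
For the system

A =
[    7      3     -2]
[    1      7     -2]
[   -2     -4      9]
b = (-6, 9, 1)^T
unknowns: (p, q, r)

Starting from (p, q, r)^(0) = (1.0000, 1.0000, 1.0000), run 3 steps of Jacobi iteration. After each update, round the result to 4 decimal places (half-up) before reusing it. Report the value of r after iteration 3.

0.5676

Iteration 1:
  p = (-6 - (3)·1.0000 - (-2)·1.0000) / (7) = -1.0000
  q = (9 - (1)·1.0000 - (-2)·1.0000) / (7) = 1.4286
  r = (1 - (-2)·1.0000 - (-4)·1.0000) / (9) = 0.7778
Iteration 2:
  p = (-6 - (3)·1.4286 - (-2)·0.7778) / (7) = -1.2472
  q = (9 - (1)·-1.0000 - (-2)·0.7778) / (7) = 1.6508
  r = (1 - (-2)·-1.0000 - (-4)·1.4286) / (9) = 0.5238
Iteration 3:
  p = (-6 - (3)·1.6508 - (-2)·0.5238) / (7) = -1.4150
  q = (9 - (1)·-1.2472 - (-2)·0.5238) / (7) = 1.6135
  r = (1 - (-2)·-1.2472 - (-4)·1.6508) / (9) = 0.5676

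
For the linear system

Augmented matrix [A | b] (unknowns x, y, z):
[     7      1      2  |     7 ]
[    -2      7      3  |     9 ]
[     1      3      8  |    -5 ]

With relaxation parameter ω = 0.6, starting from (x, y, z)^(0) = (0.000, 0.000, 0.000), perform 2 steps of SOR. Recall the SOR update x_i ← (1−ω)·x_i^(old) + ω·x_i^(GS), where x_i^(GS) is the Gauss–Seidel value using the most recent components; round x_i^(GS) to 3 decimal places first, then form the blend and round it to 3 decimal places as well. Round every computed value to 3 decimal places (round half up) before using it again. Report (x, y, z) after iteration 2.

Iteration 1:
  x: GS value = (7 - (1)·0.000 - (2)·0.000) / (7) = 1.000;  x ← (1−ω)·0.000 + ω·1.000 = 0.600
  y: GS value = (9 - (-2)·0.600 - (3)·0.000) / (7) = 1.457;  y ← (1−ω)·0.000 + ω·1.457 = 0.874
  z: GS value = (-5 - (1)·0.600 - (3)·0.874) / (8) = -1.028;  z ← (1−ω)·0.000 + ω·-1.028 = -0.617
Iteration 2:
  x: GS value = (7 - (1)·0.874 - (2)·-0.617) / (7) = 1.051;  x ← (1−ω)·0.600 + ω·1.051 = 0.871
  y: GS value = (9 - (-2)·0.871 - (3)·-0.617) / (7) = 1.799;  y ← (1−ω)·0.874 + ω·1.799 = 1.429
  z: GS value = (-5 - (1)·0.871 - (3)·1.429) / (8) = -1.270;  z ← (1−ω)·-0.617 + ω·-1.270 = -1.009

(0.871, 1.429, -1.009)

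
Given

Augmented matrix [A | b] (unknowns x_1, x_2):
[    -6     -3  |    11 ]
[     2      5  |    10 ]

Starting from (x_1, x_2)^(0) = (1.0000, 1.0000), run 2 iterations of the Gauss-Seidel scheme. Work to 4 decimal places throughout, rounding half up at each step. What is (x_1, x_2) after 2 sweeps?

Iteration 1:
  x_1 = (11 - (-3)·1.0000) / (-6) = -2.3333
  x_2 = (10 - (2)·-2.3333) / (5) = 2.9333
Iteration 2:
  x_1 = (11 - (-3)·2.9333) / (-6) = -3.3000
  x_2 = (10 - (2)·-3.3000) / (5) = 3.3200

(-3.3000, 3.3200)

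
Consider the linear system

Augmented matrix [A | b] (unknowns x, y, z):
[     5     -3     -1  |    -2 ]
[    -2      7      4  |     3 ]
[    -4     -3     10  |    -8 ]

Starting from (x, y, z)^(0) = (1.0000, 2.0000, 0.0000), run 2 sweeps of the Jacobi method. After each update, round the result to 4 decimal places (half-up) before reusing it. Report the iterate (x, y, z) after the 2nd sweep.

(0.0686, 0.5429, -0.2657)

Iteration 1:
  x = (-2 - (-3)·2.0000 - (-1)·0.0000) / (5) = 0.8000
  y = (3 - (-2)·1.0000 - (4)·0.0000) / (7) = 0.7143
  z = (-8 - (-4)·1.0000 - (-3)·2.0000) / (10) = 0.2000
Iteration 2:
  x = (-2 - (-3)·0.7143 - (-1)·0.2000) / (5) = 0.0686
  y = (3 - (-2)·0.8000 - (4)·0.2000) / (7) = 0.5429
  z = (-8 - (-4)·0.8000 - (-3)·0.7143) / (10) = -0.2657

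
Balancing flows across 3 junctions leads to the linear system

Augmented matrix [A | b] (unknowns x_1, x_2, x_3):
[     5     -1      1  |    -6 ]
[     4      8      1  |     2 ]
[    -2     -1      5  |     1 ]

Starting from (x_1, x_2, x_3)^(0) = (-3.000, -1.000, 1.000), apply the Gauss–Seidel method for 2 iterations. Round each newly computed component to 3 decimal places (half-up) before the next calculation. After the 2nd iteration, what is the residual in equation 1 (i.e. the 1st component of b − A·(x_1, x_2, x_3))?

-0.383

Iteration 1:
  x_1 = (-6 - (-1)·-1.000 - (1)·1.000) / (5) = -1.600
  x_2 = (2 - (4)·-1.600 - (1)·1.000) / (8) = 0.925
  x_3 = (1 - (-2)·-1.600 - (-1)·0.925) / (5) = -0.255
Iteration 2:
  x_1 = (-6 - (-1)·0.925 - (1)·-0.255) / (5) = -0.964
  x_2 = (2 - (4)·-0.964 - (1)·-0.255) / (8) = 0.764
  x_3 = (1 - (-2)·-0.964 - (-1)·0.764) / (5) = -0.033
Residual b − A·x = (-0.383, -0.223, 0.001)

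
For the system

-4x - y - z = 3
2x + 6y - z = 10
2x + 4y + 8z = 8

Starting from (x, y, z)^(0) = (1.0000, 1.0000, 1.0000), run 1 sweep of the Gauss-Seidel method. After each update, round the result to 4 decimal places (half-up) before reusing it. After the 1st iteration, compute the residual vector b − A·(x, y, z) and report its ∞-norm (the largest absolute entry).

Iteration 1:
  x = (3 - (-1)·1.0000 - (-1)·1.0000) / (-4) = -1.2500
  y = (10 - (2)·-1.2500 - (-1)·1.0000) / (6) = 2.2500
  z = (8 - (2)·-1.2500 - (4)·2.2500) / (8) = 0.1875
Residual b − A·x = (0.4375, -0.8125, 0.0000); ∞-norm = 0.8125

0.8125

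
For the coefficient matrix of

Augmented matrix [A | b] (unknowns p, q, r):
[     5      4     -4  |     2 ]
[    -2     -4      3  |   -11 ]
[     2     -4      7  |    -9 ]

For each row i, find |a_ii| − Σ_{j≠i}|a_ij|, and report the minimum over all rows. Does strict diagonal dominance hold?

row 1: |5| − (4+4) = -3
row 2: |-4| − (2+3) = -1
row 3: |7| − (2+4) = 1
minimum over rows = -3 → not strictly diagonally dominant

-3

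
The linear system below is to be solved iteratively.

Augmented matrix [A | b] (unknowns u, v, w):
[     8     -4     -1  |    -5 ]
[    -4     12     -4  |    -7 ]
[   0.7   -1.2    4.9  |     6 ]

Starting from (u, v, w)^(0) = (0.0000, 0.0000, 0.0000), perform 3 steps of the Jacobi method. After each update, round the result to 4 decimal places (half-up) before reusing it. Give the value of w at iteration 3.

Iteration 1:
  u = (-5 - (-4)·0.0000 - (-1)·0.0000) / (8) = -0.6250
  v = (-7 - (-4)·0.0000 - (-4)·0.0000) / (12) = -0.5833
  w = (6 - (0.7)·0.0000 - (-1.2)·0.0000) / (4.9) = 1.2245
Iteration 2:
  u = (-5 - (-4)·-0.5833 - (-1)·1.2245) / (8) = -0.7636
  v = (-7 - (-4)·-0.6250 - (-4)·1.2245) / (12) = -0.3835
  w = (6 - (0.7)·-0.6250 - (-1.2)·-0.5833) / (4.9) = 1.1709
Iteration 3:
  u = (-5 - (-4)·-0.3835 - (-1)·1.1709) / (8) = -0.6704
  v = (-7 - (-4)·-0.7636 - (-4)·1.1709) / (12) = -0.4476
  w = (6 - (0.7)·-0.7636 - (-1.2)·-0.3835) / (4.9) = 1.2397

1.2397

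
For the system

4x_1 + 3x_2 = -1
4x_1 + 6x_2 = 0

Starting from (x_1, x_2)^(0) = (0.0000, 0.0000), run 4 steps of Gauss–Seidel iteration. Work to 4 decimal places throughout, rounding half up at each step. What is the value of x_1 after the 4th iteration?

Iteration 1:
  x_1 = (-1 - (3)·0.0000) / (4) = -0.2500
  x_2 = (0 - (4)·-0.2500) / (6) = 0.1667
Iteration 2:
  x_1 = (-1 - (3)·0.1667) / (4) = -0.3750
  x_2 = (0 - (4)·-0.3750) / (6) = 0.2500
Iteration 3:
  x_1 = (-1 - (3)·0.2500) / (4) = -0.4375
  x_2 = (0 - (4)·-0.4375) / (6) = 0.2917
Iteration 4:
  x_1 = (-1 - (3)·0.2917) / (4) = -0.4688
  x_2 = (0 - (4)·-0.4688) / (6) = 0.3125

-0.4688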